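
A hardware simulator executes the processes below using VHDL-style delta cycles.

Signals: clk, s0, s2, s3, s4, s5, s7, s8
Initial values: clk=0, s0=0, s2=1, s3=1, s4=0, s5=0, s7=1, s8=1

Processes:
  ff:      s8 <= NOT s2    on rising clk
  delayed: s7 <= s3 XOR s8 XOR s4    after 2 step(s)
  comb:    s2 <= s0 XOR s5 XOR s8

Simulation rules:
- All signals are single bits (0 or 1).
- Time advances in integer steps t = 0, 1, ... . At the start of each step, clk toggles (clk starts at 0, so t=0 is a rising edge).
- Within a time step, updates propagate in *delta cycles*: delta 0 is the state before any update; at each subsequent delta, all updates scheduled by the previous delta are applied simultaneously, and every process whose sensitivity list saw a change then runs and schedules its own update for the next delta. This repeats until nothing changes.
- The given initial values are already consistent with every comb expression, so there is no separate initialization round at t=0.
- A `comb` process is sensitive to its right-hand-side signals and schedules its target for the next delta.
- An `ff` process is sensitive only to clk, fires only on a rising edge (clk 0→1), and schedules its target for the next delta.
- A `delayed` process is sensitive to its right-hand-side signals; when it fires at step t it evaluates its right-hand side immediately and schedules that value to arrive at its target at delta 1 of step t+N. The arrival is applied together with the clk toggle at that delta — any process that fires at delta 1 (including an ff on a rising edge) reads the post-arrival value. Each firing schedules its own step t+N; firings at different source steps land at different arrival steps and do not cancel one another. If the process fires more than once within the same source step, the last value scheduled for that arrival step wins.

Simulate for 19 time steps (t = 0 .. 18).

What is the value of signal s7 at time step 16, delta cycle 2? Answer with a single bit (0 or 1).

0

[bits: s4,s5,s8,s7,s2,s0,s3,clk]
t=0: Δ0=00111010 Δ1=00111011 Δ2=00011011 Δ3=00010011 | 3Δ
t=1: Δ0=00010011 Δ1=00010010 | 1Δ
t=2: Δ0=00010010 Δ1=00010011 Δ2=00110011 Δ3=00111011 | 3Δ
t=3: Δ0=00111011 Δ1=00111010 | 1Δ
t=4: Δ0=00111010 Δ1=00101011 Δ2=00001011 Δ3=00000011 | 3Δ
t=5: Δ0=00000011 Δ1=00000010 | 1Δ
t=6: Δ0=00000010 Δ1=00010011 Δ2=00110011 Δ3=00111011 | 3Δ
t=7: Δ0=00111011 Δ1=00111010 | 1Δ
t=8: Δ0=00111010 Δ1=00101011 Δ2=00001011 Δ3=00000011 | 3Δ
t=9: Δ0=00000011 Δ1=00000010 | 1Δ
t=10: Δ0=00000010 Δ1=00010011 Δ2=00110011 Δ3=00111011 | 3Δ
t=11: Δ0=00111011 Δ1=00111010 | 1Δ
t=12: Δ0=00111010 Δ1=00101011 Δ2=00001011 Δ3=00000011 | 3Δ
t=13: Δ0=00000011 Δ1=00000010 | 1Δ
t=14: Δ0=00000010 Δ1=00010011 Δ2=00110011 Δ3=00111011 | 3Δ
t=15: Δ0=00111011 Δ1=00111010 | 1Δ
t=16: Δ0=00111010 Δ1=00101011 Δ2=00001011 Δ3=00000011 | 3Δ
t=17: Δ0=00000011 Δ1=00000010 | 1Δ
t=18: Δ0=00000010 Δ1=00010011 Δ2=00110011 Δ3=00111011 | 3Δ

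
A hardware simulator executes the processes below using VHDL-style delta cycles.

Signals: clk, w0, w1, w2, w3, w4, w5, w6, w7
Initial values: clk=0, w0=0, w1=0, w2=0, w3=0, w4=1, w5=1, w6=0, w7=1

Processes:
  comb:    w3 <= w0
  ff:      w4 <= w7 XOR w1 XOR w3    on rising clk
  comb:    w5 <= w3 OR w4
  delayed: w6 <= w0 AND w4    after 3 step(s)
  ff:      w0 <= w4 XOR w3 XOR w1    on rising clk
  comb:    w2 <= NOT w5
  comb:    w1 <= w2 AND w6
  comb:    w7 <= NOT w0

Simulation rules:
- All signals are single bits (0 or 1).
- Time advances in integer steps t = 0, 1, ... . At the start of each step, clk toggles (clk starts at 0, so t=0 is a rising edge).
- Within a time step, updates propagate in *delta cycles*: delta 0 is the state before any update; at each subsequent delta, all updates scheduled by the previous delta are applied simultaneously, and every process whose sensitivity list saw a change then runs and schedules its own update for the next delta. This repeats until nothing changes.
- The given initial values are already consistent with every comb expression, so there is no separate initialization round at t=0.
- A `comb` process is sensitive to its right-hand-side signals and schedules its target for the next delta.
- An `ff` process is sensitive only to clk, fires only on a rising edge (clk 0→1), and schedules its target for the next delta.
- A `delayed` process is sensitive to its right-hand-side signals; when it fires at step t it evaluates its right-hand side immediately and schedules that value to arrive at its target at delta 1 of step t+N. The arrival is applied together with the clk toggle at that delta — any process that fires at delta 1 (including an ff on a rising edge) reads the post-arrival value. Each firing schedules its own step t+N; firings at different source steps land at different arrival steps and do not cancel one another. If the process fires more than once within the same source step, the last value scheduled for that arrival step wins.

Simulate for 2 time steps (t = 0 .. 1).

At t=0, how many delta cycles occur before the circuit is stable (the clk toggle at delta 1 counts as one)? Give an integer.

3

t0.Δ0 w2=0 w5=1 w4=1 w7=1 clk=0 w6=0 w3=0 w0=0 w1=0
t0.Δ1 w2=0 w5=1 w4=1 w7=1 clk=1 w6=0 w3=0 w0=0 w1=0
t0.Δ2 w2=0 w5=1 w4=1 w7=1 clk=1 w6=0 w3=0 w0=1 w1=0
t0.Δ3 w2=0 w5=1 w4=1 w7=0 clk=1 w6=0 w3=1 w0=1 w1=0
t1.Δ0 w2=0 w5=1 w4=1 w7=0 clk=1 w6=0 w3=1 w0=1 w1=0
t1.Δ1 w2=0 w5=1 w4=1 w7=0 clk=0 w6=0 w3=1 w0=1 w1=0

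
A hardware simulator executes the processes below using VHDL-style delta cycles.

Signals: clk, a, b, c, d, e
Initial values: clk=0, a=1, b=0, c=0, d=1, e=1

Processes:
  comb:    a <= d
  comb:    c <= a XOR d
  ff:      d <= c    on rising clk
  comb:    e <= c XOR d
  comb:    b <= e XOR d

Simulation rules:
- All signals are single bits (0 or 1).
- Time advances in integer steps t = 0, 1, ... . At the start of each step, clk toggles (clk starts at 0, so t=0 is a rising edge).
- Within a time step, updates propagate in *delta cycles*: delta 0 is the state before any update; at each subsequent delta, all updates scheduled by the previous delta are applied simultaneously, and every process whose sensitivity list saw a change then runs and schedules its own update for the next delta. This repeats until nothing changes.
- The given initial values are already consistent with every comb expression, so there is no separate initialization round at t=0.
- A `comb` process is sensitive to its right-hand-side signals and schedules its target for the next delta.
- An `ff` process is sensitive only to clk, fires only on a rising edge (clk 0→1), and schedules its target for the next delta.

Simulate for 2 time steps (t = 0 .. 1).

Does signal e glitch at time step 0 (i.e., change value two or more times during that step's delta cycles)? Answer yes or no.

t=0 Δ0: b=0 c=0 a=1 clk=0 e=1 d=1
  Δ1: clk:0→1
  Δ2: d:1→0
  Δ3: b:0→1, c:0→1, a:1→0, e:1→0
  Δ4: b:1→0, c:1→0, e:0→1
  Δ5: b:0→1, e:1→0
  Δ6: b:1→0
  (6Δ to stable)
t=1 Δ0: b=0 c=0 a=0 clk=1 e=0 d=0
  Δ1: clk:1→0
  (1Δ to stable)

yes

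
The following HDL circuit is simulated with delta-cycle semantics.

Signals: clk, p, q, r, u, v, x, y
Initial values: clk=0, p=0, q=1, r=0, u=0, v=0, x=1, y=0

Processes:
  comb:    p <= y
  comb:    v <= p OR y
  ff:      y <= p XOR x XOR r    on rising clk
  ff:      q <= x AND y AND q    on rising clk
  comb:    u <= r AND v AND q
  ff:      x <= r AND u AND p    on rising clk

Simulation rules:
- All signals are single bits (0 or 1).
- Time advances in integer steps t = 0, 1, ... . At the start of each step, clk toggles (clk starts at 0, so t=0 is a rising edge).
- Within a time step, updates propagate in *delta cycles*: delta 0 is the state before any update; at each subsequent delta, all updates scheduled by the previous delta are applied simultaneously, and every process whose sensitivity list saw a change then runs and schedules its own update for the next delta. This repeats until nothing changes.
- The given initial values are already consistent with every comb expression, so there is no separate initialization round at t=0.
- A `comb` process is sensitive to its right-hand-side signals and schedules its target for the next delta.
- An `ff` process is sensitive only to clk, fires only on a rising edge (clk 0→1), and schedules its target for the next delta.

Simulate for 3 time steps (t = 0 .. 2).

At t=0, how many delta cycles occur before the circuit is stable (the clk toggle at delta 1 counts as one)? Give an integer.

3

t=0 Δ0: r=0 p=0 v=0 x=1 y=0 clk=0 u=0 q=1
  Δ1: clk:0→1
  Δ2: x:1→0, y:0→1, q:1→0
  Δ3: p:0→1, v:0→1
  (3Δ to stable)
t=1 Δ0: r=0 p=1 v=1 x=0 y=1 clk=1 u=0 q=0
  Δ1: clk:1→0
  (1Δ to stable)
t=2 Δ0: r=0 p=1 v=1 x=0 y=1 clk=0 u=0 q=0
  Δ1: clk:0→1
  (1Δ to stable)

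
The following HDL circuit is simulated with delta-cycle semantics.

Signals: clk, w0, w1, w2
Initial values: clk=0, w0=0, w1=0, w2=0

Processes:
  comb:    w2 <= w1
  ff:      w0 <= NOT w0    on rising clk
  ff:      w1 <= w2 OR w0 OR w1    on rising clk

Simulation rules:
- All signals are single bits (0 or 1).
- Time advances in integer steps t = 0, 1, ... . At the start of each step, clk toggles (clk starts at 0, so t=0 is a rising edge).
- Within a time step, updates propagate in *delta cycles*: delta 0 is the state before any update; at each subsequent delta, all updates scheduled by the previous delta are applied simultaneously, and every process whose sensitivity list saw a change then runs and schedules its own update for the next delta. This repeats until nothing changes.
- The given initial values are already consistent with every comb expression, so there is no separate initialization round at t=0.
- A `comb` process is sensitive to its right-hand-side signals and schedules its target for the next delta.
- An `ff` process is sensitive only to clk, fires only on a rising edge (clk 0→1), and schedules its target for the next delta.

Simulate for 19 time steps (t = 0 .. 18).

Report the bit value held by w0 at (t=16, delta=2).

[bits: w1,w2,clk,w0]
t=0: Δ0=0000 Δ1=0010 Δ2=0011 | 2Δ
t=1: Δ0=0011 Δ1=0001 | 1Δ
t=2: Δ0=0001 Δ1=0011 Δ2=1010 Δ3=1110 | 3Δ
t=3: Δ0=1110 Δ1=1100 | 1Δ
t=4: Δ0=1100 Δ1=1110 Δ2=1111 | 2Δ
t=5: Δ0=1111 Δ1=1101 | 1Δ
t=6: Δ0=1101 Δ1=1111 Δ2=1110 | 2Δ
t=7: Δ0=1110 Δ1=1100 | 1Δ
t=8: Δ0=1100 Δ1=1110 Δ2=1111 | 2Δ
t=9: Δ0=1111 Δ1=1101 | 1Δ
t=10: Δ0=1101 Δ1=1111 Δ2=1110 | 2Δ
t=11: Δ0=1110 Δ1=1100 | 1Δ
t=12: Δ0=1100 Δ1=1110 Δ2=1111 | 2Δ
t=13: Δ0=1111 Δ1=1101 | 1Δ
t=14: Δ0=1101 Δ1=1111 Δ2=1110 | 2Δ
t=15: Δ0=1110 Δ1=1100 | 1Δ
t=16: Δ0=1100 Δ1=1110 Δ2=1111 | 2Δ
t=17: Δ0=1111 Δ1=1101 | 1Δ
t=18: Δ0=1101 Δ1=1111 Δ2=1110 | 2Δ

1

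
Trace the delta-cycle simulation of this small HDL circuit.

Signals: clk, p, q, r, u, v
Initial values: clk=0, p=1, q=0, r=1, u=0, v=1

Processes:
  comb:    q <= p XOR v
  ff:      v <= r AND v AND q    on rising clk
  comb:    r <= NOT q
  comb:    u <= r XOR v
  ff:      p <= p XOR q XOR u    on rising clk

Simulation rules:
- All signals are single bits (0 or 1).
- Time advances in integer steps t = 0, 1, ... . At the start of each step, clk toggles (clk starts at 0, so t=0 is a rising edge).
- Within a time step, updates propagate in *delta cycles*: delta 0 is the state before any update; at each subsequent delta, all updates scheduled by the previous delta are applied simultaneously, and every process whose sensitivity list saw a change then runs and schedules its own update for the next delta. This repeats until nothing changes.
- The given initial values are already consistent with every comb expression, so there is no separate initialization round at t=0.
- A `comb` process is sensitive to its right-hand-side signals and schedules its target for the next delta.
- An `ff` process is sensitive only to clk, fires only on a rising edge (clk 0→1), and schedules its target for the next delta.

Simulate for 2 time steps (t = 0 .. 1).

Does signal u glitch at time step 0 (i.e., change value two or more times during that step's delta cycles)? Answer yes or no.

[bits: q,clk,p,v,u,r]
t=0: Δ0=001101 Δ1=011101 Δ2=011001 Δ3=111011 Δ4=111010 Δ5=111000 | 5Δ
t=1: Δ0=111000 Δ1=101000 | 1Δ

yes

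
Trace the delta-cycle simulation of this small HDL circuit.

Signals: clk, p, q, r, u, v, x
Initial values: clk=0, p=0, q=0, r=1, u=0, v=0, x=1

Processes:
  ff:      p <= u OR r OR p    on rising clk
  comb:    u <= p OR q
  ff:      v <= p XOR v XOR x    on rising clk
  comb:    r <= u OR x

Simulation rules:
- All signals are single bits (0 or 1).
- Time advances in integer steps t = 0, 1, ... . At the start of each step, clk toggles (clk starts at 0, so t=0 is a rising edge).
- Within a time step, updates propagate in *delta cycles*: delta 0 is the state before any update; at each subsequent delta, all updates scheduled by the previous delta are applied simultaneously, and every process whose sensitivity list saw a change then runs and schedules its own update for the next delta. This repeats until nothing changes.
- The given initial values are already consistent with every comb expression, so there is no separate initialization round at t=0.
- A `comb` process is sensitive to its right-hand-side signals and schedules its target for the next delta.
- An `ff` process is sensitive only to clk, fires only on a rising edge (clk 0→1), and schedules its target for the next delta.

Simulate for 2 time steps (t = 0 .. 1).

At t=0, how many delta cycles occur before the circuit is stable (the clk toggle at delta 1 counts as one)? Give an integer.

3

t0.Δ0 r=1 x=1 v=0 p=0 clk=0 u=0 q=0
t0.Δ1 r=1 x=1 v=0 p=0 clk=1 u=0 q=0
t0.Δ2 r=1 x=1 v=1 p=1 clk=1 u=0 q=0
t0.Δ3 r=1 x=1 v=1 p=1 clk=1 u=1 q=0
t1.Δ0 r=1 x=1 v=1 p=1 clk=1 u=1 q=0
t1.Δ1 r=1 x=1 v=1 p=1 clk=0 u=1 q=0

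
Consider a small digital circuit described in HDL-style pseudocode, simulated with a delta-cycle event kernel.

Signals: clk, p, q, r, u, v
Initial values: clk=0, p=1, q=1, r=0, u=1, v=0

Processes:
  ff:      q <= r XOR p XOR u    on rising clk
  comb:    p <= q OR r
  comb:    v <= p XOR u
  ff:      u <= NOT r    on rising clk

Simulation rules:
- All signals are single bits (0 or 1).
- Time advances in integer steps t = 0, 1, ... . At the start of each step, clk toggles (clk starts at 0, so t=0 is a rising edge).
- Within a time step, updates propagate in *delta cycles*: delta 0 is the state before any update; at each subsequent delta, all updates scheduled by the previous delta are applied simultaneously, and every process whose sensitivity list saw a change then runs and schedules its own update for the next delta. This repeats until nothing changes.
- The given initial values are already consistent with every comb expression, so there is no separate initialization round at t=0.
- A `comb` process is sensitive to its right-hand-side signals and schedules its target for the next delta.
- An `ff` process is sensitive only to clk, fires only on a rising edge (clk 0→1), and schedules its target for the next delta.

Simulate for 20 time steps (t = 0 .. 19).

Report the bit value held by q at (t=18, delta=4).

1

[bits: r,clk,p,u,v,q]
t=0: Δ0=001101 Δ1=011101 Δ2=011100 Δ3=010100 Δ4=010110 | 4Δ
t=1: Δ0=010110 Δ1=000110 | 1Δ
t=2: Δ0=000110 Δ1=010110 Δ2=010111 Δ3=011111 Δ4=011101 | 4Δ
t=3: Δ0=011101 Δ1=001101 | 1Δ
t=4: Δ0=001101 Δ1=011101 Δ2=011100 Δ3=010100 Δ4=010110 | 4Δ
t=5: Δ0=010110 Δ1=000110 | 1Δ
t=6: Δ0=000110 Δ1=010110 Δ2=010111 Δ3=011111 Δ4=011101 | 4Δ
t=7: Δ0=011101 Δ1=001101 | 1Δ
t=8: Δ0=001101 Δ1=011101 Δ2=011100 Δ3=010100 Δ4=010110 | 4Δ
t=9: Δ0=010110 Δ1=000110 | 1Δ
t=10: Δ0=000110 Δ1=010110 Δ2=010111 Δ3=011111 Δ4=011101 | 4Δ
t=11: Δ0=011101 Δ1=001101 | 1Δ
t=12: Δ0=001101 Δ1=011101 Δ2=011100 Δ3=010100 Δ4=010110 | 4Δ
t=13: Δ0=010110 Δ1=000110 | 1Δ
t=14: Δ0=000110 Δ1=010110 Δ2=010111 Δ3=011111 Δ4=011101 | 4Δ
t=15: Δ0=011101 Δ1=001101 | 1Δ
t=16: Δ0=001101 Δ1=011101 Δ2=011100 Δ3=010100 Δ4=010110 | 4Δ
t=17: Δ0=010110 Δ1=000110 | 1Δ
t=18: Δ0=000110 Δ1=010110 Δ2=010111 Δ3=011111 Δ4=011101 | 4Δ
t=19: Δ0=011101 Δ1=001101 | 1Δ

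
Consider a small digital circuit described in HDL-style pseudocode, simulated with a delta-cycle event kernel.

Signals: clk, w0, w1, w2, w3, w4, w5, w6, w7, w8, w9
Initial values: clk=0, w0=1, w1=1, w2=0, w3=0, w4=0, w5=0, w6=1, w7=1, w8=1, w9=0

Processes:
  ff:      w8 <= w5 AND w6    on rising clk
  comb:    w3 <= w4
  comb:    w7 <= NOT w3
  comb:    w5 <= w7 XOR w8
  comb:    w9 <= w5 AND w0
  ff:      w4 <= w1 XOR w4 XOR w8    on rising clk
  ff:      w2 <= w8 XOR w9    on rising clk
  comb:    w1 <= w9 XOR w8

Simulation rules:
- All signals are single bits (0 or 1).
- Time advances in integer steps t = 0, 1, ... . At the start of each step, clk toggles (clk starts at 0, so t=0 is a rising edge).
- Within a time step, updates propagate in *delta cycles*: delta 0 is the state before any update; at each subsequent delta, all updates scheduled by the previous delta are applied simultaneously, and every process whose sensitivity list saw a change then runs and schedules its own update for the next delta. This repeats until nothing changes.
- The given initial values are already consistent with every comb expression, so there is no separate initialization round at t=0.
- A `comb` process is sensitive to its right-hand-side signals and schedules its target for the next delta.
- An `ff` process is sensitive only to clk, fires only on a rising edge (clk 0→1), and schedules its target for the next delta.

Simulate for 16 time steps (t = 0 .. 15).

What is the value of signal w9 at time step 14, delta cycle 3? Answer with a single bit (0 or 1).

1

[bits: w7,w4,clk,w5,w1,w6,w8,w3,w9,w2,w0]
t=0: Δ0=10001110001 Δ1=10101110001 Δ2=10101100011 Δ3=10110100011 Δ4=10110100111 Δ5=10111100111 | 5Δ
t=1: Δ0=10111100111 Δ1=10011100111 | 1Δ
t=2: Δ0=10011100111 Δ1=10111100111 Δ2=11111110111 Δ3=11100111111 Δ4=01100111011 Δ5=01111111011 Δ6=01111111111 Δ7=01110111111 | 7Δ
t=3: Δ0=01110111111 Δ1=01010111111 | 1Δ
t=4: Δ0=01010111111 Δ1=01110111111 Δ2=00110111101 Δ3=00110110101 Δ4=10110110101 Δ5=10100110101 Δ6=10100110001 Δ7=10101110001 | 7Δ
t=5: Δ0=10101110001 Δ1=10001110001 | 1Δ
t=6: Δ0=10001110001 Δ1=10101110001 Δ2=10101100011 Δ3=10110100011 Δ4=10110100111 Δ5=10111100111 | 5Δ
t=7: Δ0=10111100111 Δ1=10011100111 | 1Δ
t=8: Δ0=10011100111 Δ1=10111100111 Δ2=11111110111 Δ3=11100111111 Δ4=01100111011 Δ5=01111111011 Δ6=01111111111 Δ7=01110111111 | 7Δ
t=9: Δ0=01110111111 Δ1=01010111111 | 1Δ
t=10: Δ0=01010111111 Δ1=01110111111 Δ2=00110111101 Δ3=00110110101 Δ4=10110110101 Δ5=10100110101 Δ6=10100110001 Δ7=10101110001 | 7Δ
t=11: Δ0=10101110001 Δ1=10001110001 | 1Δ
t=12: Δ0=10001110001 Δ1=10101110001 Δ2=10101100011 Δ3=10110100011 Δ4=10110100111 Δ5=10111100111 | 5Δ
t=13: Δ0=10111100111 Δ1=10011100111 | 1Δ
t=14: Δ0=10011100111 Δ1=10111100111 Δ2=11111110111 Δ3=11100111111 Δ4=01100111011 Δ5=01111111011 Δ6=01111111111 Δ7=01110111111 | 7Δ
t=15: Δ0=01110111111 Δ1=01010111111 | 1Δ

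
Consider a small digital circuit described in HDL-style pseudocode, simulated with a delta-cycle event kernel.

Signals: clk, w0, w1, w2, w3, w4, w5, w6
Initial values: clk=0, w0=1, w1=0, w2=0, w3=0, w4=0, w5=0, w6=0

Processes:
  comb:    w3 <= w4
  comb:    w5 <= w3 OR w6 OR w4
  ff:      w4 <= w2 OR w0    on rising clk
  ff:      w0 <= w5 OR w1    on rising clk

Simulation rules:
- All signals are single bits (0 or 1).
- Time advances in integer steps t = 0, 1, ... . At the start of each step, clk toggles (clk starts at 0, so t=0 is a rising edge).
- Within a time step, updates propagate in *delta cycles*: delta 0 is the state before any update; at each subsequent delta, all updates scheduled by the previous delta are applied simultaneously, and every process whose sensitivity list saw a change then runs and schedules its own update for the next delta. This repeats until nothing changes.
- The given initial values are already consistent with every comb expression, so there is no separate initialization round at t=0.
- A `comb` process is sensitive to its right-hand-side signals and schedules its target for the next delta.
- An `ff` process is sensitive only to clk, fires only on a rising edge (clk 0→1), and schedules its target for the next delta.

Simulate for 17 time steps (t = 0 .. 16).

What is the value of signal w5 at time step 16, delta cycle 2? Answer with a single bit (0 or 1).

t0.Δ0 w3=0 w2=0 w1=0 w5=0 w6=0 w4=0 w0=1 clk=0
t0.Δ1 w3=0 w2=0 w1=0 w5=0 w6=0 w4=0 w0=1 clk=1
t0.Δ2 w3=0 w2=0 w1=0 w5=0 w6=0 w4=1 w0=0 clk=1
t0.Δ3 w3=1 w2=0 w1=0 w5=1 w6=0 w4=1 w0=0 clk=1
t1.Δ0 w3=1 w2=0 w1=0 w5=1 w6=0 w4=1 w0=0 clk=1
t1.Δ1 w3=1 w2=0 w1=0 w5=1 w6=0 w4=1 w0=0 clk=0
t2.Δ0 w3=1 w2=0 w1=0 w5=1 w6=0 w4=1 w0=0 clk=0
t2.Δ1 w3=1 w2=0 w1=0 w5=1 w6=0 w4=1 w0=0 clk=1
t2.Δ2 w3=1 w2=0 w1=0 w5=1 w6=0 w4=0 w0=1 clk=1
t2.Δ3 w3=0 w2=0 w1=0 w5=1 w6=0 w4=0 w0=1 clk=1
t2.Δ4 w3=0 w2=0 w1=0 w5=0 w6=0 w4=0 w0=1 clk=1
t3.Δ0 w3=0 w2=0 w1=0 w5=0 w6=0 w4=0 w0=1 clk=1
t3.Δ1 w3=0 w2=0 w1=0 w5=0 w6=0 w4=0 w0=1 clk=0
t4.Δ0 w3=0 w2=0 w1=0 w5=0 w6=0 w4=0 w0=1 clk=0
t4.Δ1 w3=0 w2=0 w1=0 w5=0 w6=0 w4=0 w0=1 clk=1
t4.Δ2 w3=0 w2=0 w1=0 w5=0 w6=0 w4=1 w0=0 clk=1
t4.Δ3 w3=1 w2=0 w1=0 w5=1 w6=0 w4=1 w0=0 clk=1
t5.Δ0 w3=1 w2=0 w1=0 w5=1 w6=0 w4=1 w0=0 clk=1
t5.Δ1 w3=1 w2=0 w1=0 w5=1 w6=0 w4=1 w0=0 clk=0
t6.Δ0 w3=1 w2=0 w1=0 w5=1 w6=0 w4=1 w0=0 clk=0
t6.Δ1 w3=1 w2=0 w1=0 w5=1 w6=0 w4=1 w0=0 clk=1
t6.Δ2 w3=1 w2=0 w1=0 w5=1 w6=0 w4=0 w0=1 clk=1
t6.Δ3 w3=0 w2=0 w1=0 w5=1 w6=0 w4=0 w0=1 clk=1
t6.Δ4 w3=0 w2=0 w1=0 w5=0 w6=0 w4=0 w0=1 clk=1
t7.Δ0 w3=0 w2=0 w1=0 w5=0 w6=0 w4=0 w0=1 clk=1
t7.Δ1 w3=0 w2=0 w1=0 w5=0 w6=0 w4=0 w0=1 clk=0
t8.Δ0 w3=0 w2=0 w1=0 w5=0 w6=0 w4=0 w0=1 clk=0
t8.Δ1 w3=0 w2=0 w1=0 w5=0 w6=0 w4=0 w0=1 clk=1
t8.Δ2 w3=0 w2=0 w1=0 w5=0 w6=0 w4=1 w0=0 clk=1
t8.Δ3 w3=1 w2=0 w1=0 w5=1 w6=0 w4=1 w0=0 clk=1
t9.Δ0 w3=1 w2=0 w1=0 w5=1 w6=0 w4=1 w0=0 clk=1
t9.Δ1 w3=1 w2=0 w1=0 w5=1 w6=0 w4=1 w0=0 clk=0
t10.Δ0 w3=1 w2=0 w1=0 w5=1 w6=0 w4=1 w0=0 clk=0
t10.Δ1 w3=1 w2=0 w1=0 w5=1 w6=0 w4=1 w0=0 clk=1
t10.Δ2 w3=1 w2=0 w1=0 w5=1 w6=0 w4=0 w0=1 clk=1
t10.Δ3 w3=0 w2=0 w1=0 w5=1 w6=0 w4=0 w0=1 clk=1
t10.Δ4 w3=0 w2=0 w1=0 w5=0 w6=0 w4=0 w0=1 clk=1
t11.Δ0 w3=0 w2=0 w1=0 w5=0 w6=0 w4=0 w0=1 clk=1
t11.Δ1 w3=0 w2=0 w1=0 w5=0 w6=0 w4=0 w0=1 clk=0
t12.Δ0 w3=0 w2=0 w1=0 w5=0 w6=0 w4=0 w0=1 clk=0
t12.Δ1 w3=0 w2=0 w1=0 w5=0 w6=0 w4=0 w0=1 clk=1
t12.Δ2 w3=0 w2=0 w1=0 w5=0 w6=0 w4=1 w0=0 clk=1
t12.Δ3 w3=1 w2=0 w1=0 w5=1 w6=0 w4=1 w0=0 clk=1
t13.Δ0 w3=1 w2=0 w1=0 w5=1 w6=0 w4=1 w0=0 clk=1
t13.Δ1 w3=1 w2=0 w1=0 w5=1 w6=0 w4=1 w0=0 clk=0
t14.Δ0 w3=1 w2=0 w1=0 w5=1 w6=0 w4=1 w0=0 clk=0
t14.Δ1 w3=1 w2=0 w1=0 w5=1 w6=0 w4=1 w0=0 clk=1
t14.Δ2 w3=1 w2=0 w1=0 w5=1 w6=0 w4=0 w0=1 clk=1
t14.Δ3 w3=0 w2=0 w1=0 w5=1 w6=0 w4=0 w0=1 clk=1
t14.Δ4 w3=0 w2=0 w1=0 w5=0 w6=0 w4=0 w0=1 clk=1
t15.Δ0 w3=0 w2=0 w1=0 w5=0 w6=0 w4=0 w0=1 clk=1
t15.Δ1 w3=0 w2=0 w1=0 w5=0 w6=0 w4=0 w0=1 clk=0
t16.Δ0 w3=0 w2=0 w1=0 w5=0 w6=0 w4=0 w0=1 clk=0
t16.Δ1 w3=0 w2=0 w1=0 w5=0 w6=0 w4=0 w0=1 clk=1
t16.Δ2 w3=0 w2=0 w1=0 w5=0 w6=0 w4=1 w0=0 clk=1
t16.Δ3 w3=1 w2=0 w1=0 w5=1 w6=0 w4=1 w0=0 clk=1

0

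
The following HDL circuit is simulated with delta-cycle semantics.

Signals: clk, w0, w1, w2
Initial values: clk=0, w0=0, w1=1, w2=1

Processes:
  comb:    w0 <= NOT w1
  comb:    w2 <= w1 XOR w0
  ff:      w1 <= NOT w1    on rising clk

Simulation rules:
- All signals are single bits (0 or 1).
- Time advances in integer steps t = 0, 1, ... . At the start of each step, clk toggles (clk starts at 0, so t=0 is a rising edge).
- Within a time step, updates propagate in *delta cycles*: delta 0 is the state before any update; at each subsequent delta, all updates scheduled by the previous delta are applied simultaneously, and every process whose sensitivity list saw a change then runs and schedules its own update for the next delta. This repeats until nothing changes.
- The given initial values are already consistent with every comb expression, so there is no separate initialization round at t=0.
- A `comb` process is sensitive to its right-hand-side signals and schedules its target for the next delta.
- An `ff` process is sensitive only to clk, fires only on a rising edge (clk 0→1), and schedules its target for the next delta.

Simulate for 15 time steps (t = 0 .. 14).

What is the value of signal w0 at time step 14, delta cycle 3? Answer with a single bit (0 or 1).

[bits: w1,clk,w0,w2]
t=0: Δ0=1001 Δ1=1101 Δ2=0101 Δ3=0110 Δ4=0111 | 4Δ
t=1: Δ0=0111 Δ1=0011 | 1Δ
t=2: Δ0=0011 Δ1=0111 Δ2=1111 Δ3=1100 Δ4=1101 | 4Δ
t=3: Δ0=1101 Δ1=1001 | 1Δ
t=4: Δ0=1001 Δ1=1101 Δ2=0101 Δ3=0110 Δ4=0111 | 4Δ
t=5: Δ0=0111 Δ1=0011 | 1Δ
t=6: Δ0=0011 Δ1=0111 Δ2=1111 Δ3=1100 Δ4=1101 | 4Δ
t=7: Δ0=1101 Δ1=1001 | 1Δ
t=8: Δ0=1001 Δ1=1101 Δ2=0101 Δ3=0110 Δ4=0111 | 4Δ
t=9: Δ0=0111 Δ1=0011 | 1Δ
t=10: Δ0=0011 Δ1=0111 Δ2=1111 Δ3=1100 Δ4=1101 | 4Δ
t=11: Δ0=1101 Δ1=1001 | 1Δ
t=12: Δ0=1001 Δ1=1101 Δ2=0101 Δ3=0110 Δ4=0111 | 4Δ
t=13: Δ0=0111 Δ1=0011 | 1Δ
t=14: Δ0=0011 Δ1=0111 Δ2=1111 Δ3=1100 Δ4=1101 | 4Δ

0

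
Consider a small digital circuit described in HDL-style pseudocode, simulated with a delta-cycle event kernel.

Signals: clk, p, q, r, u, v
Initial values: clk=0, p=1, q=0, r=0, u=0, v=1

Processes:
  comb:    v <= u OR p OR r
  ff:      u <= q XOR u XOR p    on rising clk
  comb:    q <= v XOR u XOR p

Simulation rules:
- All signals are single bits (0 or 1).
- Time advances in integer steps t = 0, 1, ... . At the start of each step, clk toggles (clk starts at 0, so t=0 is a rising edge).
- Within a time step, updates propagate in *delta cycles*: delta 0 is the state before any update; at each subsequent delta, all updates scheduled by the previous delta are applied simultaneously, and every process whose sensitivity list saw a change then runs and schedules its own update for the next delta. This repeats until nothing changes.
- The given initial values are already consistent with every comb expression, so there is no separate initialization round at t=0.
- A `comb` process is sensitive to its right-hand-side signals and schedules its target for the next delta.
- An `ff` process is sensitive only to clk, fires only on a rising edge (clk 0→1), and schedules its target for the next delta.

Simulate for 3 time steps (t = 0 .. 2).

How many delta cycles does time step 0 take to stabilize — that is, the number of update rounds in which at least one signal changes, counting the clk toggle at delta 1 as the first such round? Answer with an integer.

t=0 Δ0: u=0 clk=0 r=0 q=0 p=1 v=1
  Δ1: clk:0→1
  Δ2: u:0→1
  Δ3: q:0→1
  (3Δ to stable)
t=1 Δ0: u=1 clk=1 r=0 q=1 p=1 v=1
  Δ1: clk:1→0
  (1Δ to stable)
t=2 Δ0: u=1 clk=0 r=0 q=1 p=1 v=1
  Δ1: clk:0→1
  (1Δ to stable)

3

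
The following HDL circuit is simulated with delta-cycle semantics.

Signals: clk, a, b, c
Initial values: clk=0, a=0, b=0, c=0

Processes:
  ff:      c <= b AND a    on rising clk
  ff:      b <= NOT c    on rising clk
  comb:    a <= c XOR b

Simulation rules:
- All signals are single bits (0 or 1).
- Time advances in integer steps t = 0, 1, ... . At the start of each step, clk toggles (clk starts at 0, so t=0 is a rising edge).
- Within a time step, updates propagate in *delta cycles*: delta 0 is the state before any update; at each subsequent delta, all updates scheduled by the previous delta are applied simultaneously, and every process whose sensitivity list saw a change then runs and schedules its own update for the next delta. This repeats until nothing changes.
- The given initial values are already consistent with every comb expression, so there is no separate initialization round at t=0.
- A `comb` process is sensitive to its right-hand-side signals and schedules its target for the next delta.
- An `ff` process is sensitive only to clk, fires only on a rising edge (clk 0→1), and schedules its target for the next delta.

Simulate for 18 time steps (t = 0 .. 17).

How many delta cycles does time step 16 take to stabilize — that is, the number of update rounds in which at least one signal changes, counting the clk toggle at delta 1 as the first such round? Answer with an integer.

[bits: b,c,clk,a]
t=0: Δ0=0000 Δ1=0010 Δ2=1010 Δ3=1011 | 3Δ
t=1: Δ0=1011 Δ1=1001 | 1Δ
t=2: Δ0=1001 Δ1=1011 Δ2=1111 Δ3=1110 | 3Δ
t=3: Δ0=1110 Δ1=1100 | 1Δ
t=4: Δ0=1100 Δ1=1110 Δ2=0010 | 2Δ
t=5: Δ0=0010 Δ1=0000 | 1Δ
t=6: Δ0=0000 Δ1=0010 Δ2=1010 Δ3=1011 | 3Δ
t=7: Δ0=1011 Δ1=1001 | 1Δ
t=8: Δ0=1001 Δ1=1011 Δ2=1111 Δ3=1110 | 3Δ
t=9: Δ0=1110 Δ1=1100 | 1Δ
t=10: Δ0=1100 Δ1=1110 Δ2=0010 | 2Δ
t=11: Δ0=0010 Δ1=0000 | 1Δ
t=12: Δ0=0000 Δ1=0010 Δ2=1010 Δ3=1011 | 3Δ
t=13: Δ0=1011 Δ1=1001 | 1Δ
t=14: Δ0=1001 Δ1=1011 Δ2=1111 Δ3=1110 | 3Δ
t=15: Δ0=1110 Δ1=1100 | 1Δ
t=16: Δ0=1100 Δ1=1110 Δ2=0010 | 2Δ
t=17: Δ0=0010 Δ1=0000 | 1Δ

2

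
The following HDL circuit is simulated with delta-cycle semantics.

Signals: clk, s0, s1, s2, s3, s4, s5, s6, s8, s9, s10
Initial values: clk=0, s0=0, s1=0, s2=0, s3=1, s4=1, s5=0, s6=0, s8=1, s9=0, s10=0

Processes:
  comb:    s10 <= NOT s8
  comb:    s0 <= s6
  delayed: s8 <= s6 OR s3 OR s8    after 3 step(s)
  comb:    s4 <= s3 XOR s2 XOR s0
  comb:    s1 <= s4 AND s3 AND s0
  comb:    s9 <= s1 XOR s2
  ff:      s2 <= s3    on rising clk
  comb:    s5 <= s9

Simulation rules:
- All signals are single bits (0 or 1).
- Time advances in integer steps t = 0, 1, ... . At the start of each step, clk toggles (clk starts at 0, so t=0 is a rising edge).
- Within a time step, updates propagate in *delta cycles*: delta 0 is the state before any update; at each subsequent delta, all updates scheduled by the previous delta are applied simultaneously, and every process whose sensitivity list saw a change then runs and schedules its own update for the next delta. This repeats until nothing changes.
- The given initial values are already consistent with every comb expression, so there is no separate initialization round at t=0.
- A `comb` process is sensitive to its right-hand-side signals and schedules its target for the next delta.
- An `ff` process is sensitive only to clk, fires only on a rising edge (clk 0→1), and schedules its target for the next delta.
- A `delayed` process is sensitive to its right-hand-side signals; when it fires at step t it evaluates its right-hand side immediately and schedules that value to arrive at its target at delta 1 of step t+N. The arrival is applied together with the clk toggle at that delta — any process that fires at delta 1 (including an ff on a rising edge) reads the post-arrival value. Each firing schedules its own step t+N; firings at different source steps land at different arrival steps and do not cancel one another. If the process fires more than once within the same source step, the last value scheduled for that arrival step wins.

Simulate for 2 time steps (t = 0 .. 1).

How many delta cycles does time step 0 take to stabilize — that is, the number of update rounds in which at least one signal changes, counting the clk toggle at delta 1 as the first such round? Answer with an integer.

4

t0.Δ0 s2=0 s10=0 s9=0 s0=0 s5=0 s6=0 clk=0 s8=1 s4=1 s1=0 s3=1
t0.Δ1 s2=0 s10=0 s9=0 s0=0 s5=0 s6=0 clk=1 s8=1 s4=1 s1=0 s3=1
t0.Δ2 s2=1 s10=0 s9=0 s0=0 s5=0 s6=0 clk=1 s8=1 s4=1 s1=0 s3=1
t0.Δ3 s2=1 s10=0 s9=1 s0=0 s5=0 s6=0 clk=1 s8=1 s4=0 s1=0 s3=1
t0.Δ4 s2=1 s10=0 s9=1 s0=0 s5=1 s6=0 clk=1 s8=1 s4=0 s1=0 s3=1
t1.Δ0 s2=1 s10=0 s9=1 s0=0 s5=1 s6=0 clk=1 s8=1 s4=0 s1=0 s3=1
t1.Δ1 s2=1 s10=0 s9=1 s0=0 s5=1 s6=0 clk=0 s8=1 s4=0 s1=0 s3=1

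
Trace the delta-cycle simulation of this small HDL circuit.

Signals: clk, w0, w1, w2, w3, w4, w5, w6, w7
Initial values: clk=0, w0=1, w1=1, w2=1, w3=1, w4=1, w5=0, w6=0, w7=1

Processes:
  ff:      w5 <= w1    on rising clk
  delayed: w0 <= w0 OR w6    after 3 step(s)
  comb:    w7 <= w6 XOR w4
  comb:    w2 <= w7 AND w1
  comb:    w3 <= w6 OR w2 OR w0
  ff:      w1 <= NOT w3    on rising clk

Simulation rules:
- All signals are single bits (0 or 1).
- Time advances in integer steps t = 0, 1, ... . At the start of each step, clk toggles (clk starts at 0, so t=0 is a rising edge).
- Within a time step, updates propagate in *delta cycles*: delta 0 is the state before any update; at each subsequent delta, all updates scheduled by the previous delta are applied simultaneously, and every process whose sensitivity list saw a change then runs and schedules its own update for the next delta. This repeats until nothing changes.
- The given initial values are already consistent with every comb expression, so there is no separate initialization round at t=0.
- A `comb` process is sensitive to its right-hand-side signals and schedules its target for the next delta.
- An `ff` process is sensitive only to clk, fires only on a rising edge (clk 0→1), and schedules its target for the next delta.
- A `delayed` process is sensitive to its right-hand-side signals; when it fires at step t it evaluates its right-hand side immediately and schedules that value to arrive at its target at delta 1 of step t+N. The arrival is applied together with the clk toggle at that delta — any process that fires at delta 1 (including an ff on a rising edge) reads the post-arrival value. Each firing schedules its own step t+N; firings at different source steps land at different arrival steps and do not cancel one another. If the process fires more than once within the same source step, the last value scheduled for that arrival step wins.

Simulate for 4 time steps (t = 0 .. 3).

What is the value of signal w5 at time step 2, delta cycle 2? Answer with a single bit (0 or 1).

t0.Δ0 w5=0 w3=1 clk=0 w4=1 w0=1 w6=0 w2=1 w7=1 w1=1
t0.Δ1 w5=0 w3=1 clk=1 w4=1 w0=1 w6=0 w2=1 w7=1 w1=1
t0.Δ2 w5=1 w3=1 clk=1 w4=1 w0=1 w6=0 w2=1 w7=1 w1=0
t0.Δ3 w5=1 w3=1 clk=1 w4=1 w0=1 w6=0 w2=0 w7=1 w1=0
t1.Δ0 w5=1 w3=1 clk=1 w4=1 w0=1 w6=0 w2=0 w7=1 w1=0
t1.Δ1 w5=1 w3=1 clk=0 w4=1 w0=1 w6=0 w2=0 w7=1 w1=0
t2.Δ0 w5=1 w3=1 clk=0 w4=1 w0=1 w6=0 w2=0 w7=1 w1=0
t2.Δ1 w5=1 w3=1 clk=1 w4=1 w0=1 w6=0 w2=0 w7=1 w1=0
t2.Δ2 w5=0 w3=1 clk=1 w4=1 w0=1 w6=0 w2=0 w7=1 w1=0
t3.Δ0 w5=0 w3=1 clk=1 w4=1 w0=1 w6=0 w2=0 w7=1 w1=0
t3.Δ1 w5=0 w3=1 clk=0 w4=1 w0=1 w6=0 w2=0 w7=1 w1=0

0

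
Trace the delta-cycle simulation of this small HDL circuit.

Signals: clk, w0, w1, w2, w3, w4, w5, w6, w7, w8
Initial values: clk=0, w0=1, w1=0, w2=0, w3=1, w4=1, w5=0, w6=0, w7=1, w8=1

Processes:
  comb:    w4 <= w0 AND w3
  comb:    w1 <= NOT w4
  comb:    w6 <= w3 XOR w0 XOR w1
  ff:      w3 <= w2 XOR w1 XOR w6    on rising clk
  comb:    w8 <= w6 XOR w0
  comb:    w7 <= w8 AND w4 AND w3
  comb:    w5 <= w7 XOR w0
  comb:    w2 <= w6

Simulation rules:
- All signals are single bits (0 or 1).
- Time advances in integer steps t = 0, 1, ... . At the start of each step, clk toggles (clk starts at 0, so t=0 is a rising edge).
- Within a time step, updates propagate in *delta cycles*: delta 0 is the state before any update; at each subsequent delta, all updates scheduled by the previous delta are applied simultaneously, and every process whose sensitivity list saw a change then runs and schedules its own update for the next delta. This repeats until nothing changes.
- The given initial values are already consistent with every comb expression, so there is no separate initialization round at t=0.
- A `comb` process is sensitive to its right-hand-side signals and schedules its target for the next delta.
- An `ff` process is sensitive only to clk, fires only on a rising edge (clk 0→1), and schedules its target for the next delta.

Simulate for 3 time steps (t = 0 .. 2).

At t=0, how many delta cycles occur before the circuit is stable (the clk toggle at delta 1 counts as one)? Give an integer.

t=0 Δ0: w4=1 w3=1 w6=0 w7=1 w1=0 clk=0 w5=0 w0=1 w2=0 w8=1
  Δ1: clk:0→1
  Δ2: w3:1→0
  Δ3: w4:1→0, w6:0→1, w7:1→0
  Δ4: w1:0→1, w5:0→1, w2:0→1, w8:1→0
  Δ5: w6:1→0
  Δ6: w2:1→0, w8:0→1
  (6Δ to stable)
t=1 Δ0: w4=0 w3=0 w6=0 w7=0 w1=1 clk=1 w5=1 w0=1 w2=0 w8=1
  Δ1: clk:1→0
  (1Δ to stable)
t=2 Δ0: w4=0 w3=0 w6=0 w7=0 w1=1 clk=0 w5=1 w0=1 w2=0 w8=1
  Δ1: clk:0→1
  Δ2: w3:0→1
  Δ3: w4:0→1, w6:0→1
  Δ4: w7:0→1, w1:1→0, w2:0→1, w8:1→0
  Δ5: w6:1→0, w7:1→0, w5:1→0
  Δ6: w5:0→1, w2:1→0, w8:0→1
  Δ7: w7:0→1
  Δ8: w5:1→0
  (8Δ to stable)

6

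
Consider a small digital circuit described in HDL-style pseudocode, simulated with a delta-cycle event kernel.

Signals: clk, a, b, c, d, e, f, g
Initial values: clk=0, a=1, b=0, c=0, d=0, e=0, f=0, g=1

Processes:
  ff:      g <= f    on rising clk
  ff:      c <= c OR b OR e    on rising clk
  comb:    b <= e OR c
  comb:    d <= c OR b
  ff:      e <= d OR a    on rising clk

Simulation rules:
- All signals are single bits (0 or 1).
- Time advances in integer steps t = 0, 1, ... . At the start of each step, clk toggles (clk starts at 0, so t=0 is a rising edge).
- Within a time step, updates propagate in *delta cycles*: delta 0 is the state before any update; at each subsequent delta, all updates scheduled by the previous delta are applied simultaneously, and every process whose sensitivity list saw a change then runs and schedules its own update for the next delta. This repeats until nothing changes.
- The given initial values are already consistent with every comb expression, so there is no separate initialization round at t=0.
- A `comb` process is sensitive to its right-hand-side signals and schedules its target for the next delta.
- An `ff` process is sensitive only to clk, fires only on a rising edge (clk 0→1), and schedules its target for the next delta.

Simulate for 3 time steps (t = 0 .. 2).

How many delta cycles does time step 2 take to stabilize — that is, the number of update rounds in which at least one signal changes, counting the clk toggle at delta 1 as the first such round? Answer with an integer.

2

t0.Δ0 c=0 f=0 e=0 d=0 b=0 g=1 clk=0 a=1
t0.Δ1 c=0 f=0 e=0 d=0 b=0 g=1 clk=1 a=1
t0.Δ2 c=0 f=0 e=1 d=0 b=0 g=0 clk=1 a=1
t0.Δ3 c=0 f=0 e=1 d=0 b=1 g=0 clk=1 a=1
t0.Δ4 c=0 f=0 e=1 d=1 b=1 g=0 clk=1 a=1
t1.Δ0 c=0 f=0 e=1 d=1 b=1 g=0 clk=1 a=1
t1.Δ1 c=0 f=0 e=1 d=1 b=1 g=0 clk=0 a=1
t2.Δ0 c=0 f=0 e=1 d=1 b=1 g=0 clk=0 a=1
t2.Δ1 c=0 f=0 e=1 d=1 b=1 g=0 clk=1 a=1
t2.Δ2 c=1 f=0 e=1 d=1 b=1 g=0 clk=1 a=1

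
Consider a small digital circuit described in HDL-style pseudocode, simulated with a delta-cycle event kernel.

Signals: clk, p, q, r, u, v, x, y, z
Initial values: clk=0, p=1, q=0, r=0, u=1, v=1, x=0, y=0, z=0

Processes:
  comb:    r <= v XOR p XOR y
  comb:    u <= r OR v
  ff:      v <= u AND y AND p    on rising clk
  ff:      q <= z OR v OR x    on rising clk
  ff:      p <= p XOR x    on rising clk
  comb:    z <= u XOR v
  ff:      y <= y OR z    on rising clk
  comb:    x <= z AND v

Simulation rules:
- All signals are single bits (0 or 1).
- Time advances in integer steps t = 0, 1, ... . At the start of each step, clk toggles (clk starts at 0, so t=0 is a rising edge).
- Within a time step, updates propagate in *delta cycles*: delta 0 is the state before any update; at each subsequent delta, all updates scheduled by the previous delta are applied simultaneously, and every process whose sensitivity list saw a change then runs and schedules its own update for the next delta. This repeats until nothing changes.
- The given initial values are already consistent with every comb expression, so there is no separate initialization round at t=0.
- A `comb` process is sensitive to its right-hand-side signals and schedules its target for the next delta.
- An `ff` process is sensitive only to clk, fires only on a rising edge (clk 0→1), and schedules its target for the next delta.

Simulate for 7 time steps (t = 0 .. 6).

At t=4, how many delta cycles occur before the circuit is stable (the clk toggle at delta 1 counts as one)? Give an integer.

2

t=0 Δ0: y=0 r=0 v=1 u=1 q=0 z=0 clk=0 x=0 p=1
  Δ1: clk:0→1
  Δ2: v:1→0, q:0→1
  Δ3: r:0→1, u:1→0, z:0→1
  Δ4: u:0→1, z:1→0
  Δ5: z:0→1
  (5Δ to stable)
t=1 Δ0: y=0 r=1 v=0 u=1 q=1 z=1 clk=1 x=0 p=1
  Δ1: clk:1→0
  (1Δ to stable)
t=2 Δ0: y=0 r=1 v=0 u=1 q=1 z=1 clk=0 x=0 p=1
  Δ1: clk:0→1
  Δ2: y:0→1
  Δ3: r:1→0
  Δ4: u:1→0
  Δ5: z:1→0
  (5Δ to stable)
t=3 Δ0: y=1 r=0 v=0 u=0 q=1 z=0 clk=1 x=0 p=1
  Δ1: clk:1→0
  (1Δ to stable)
t=4 Δ0: y=1 r=0 v=0 u=0 q=1 z=0 clk=0 x=0 p=1
  Δ1: clk:0→1
  Δ2: q:1→0
  (2Δ to stable)
t=5 Δ0: y=1 r=0 v=0 u=0 q=0 z=0 clk=1 x=0 p=1
  Δ1: clk:1→0
  (1Δ to stable)
t=6 Δ0: y=1 r=0 v=0 u=0 q=0 z=0 clk=0 x=0 p=1
  Δ1: clk:0→1
  (1Δ to stable)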